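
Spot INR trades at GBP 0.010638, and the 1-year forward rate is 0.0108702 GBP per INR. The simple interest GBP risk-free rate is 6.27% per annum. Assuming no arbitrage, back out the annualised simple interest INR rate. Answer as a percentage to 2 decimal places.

T = 1 year.
F/S = 0.0108702/0.010638 = 1.0218274 = (growth of GBP) / (growth of INR).
GBP growth factor: 1 + 0.0627×1 = 1.062700.
Hence g_INR = 1.0399995.
r = (1.0399995 − 1)/1 = 0.039999 → 4.00%.

4.00%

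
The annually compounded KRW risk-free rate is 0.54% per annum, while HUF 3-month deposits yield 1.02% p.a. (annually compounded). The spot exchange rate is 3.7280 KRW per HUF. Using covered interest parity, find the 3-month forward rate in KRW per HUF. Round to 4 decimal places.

T = 3/12 years.
KRW growth factor: (1 + 0.0054)^(3/12) = 1.0013473.
HUF accumulates by (1 + 0.0102)^(3/12) = 1.0025403.
Forward (KRW per HUF) = 3.728 × 1.0013473 / 1.0025403 = 3.723564.

3.7236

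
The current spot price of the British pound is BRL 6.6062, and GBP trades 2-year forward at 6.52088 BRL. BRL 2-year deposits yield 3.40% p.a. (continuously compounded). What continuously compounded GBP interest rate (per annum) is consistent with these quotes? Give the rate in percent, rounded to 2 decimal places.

T = 2 years.
CIP gives F = S · g_BRL/g_GBP, so g_BRL/g_GBP = 6.52088/6.6062 = 0.9870849.
BRL growth factor: e^(0.0340×2) = 1.0703653.
So the GBP growth factor = 1.084370.
r = ln(1.084370)/2 = 0.040500 → 4.05%.

4.05%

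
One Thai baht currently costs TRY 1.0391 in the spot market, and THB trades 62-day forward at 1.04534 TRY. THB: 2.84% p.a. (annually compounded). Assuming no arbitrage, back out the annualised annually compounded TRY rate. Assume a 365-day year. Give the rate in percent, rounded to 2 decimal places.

T = 62/365 years.
CIP gives F = S · g_TRY/g_THB, so g_TRY/g_THB = 1.04534/1.0391 = 1.0060052.
The THB side grows by (1 + 0.0284)^(62/365) = 1.0047682.
So the TRY growth factor = 1.010802.
Annualise: 1.010802^(365/62) − 1 = 0.065295 = 6.53%.

6.53%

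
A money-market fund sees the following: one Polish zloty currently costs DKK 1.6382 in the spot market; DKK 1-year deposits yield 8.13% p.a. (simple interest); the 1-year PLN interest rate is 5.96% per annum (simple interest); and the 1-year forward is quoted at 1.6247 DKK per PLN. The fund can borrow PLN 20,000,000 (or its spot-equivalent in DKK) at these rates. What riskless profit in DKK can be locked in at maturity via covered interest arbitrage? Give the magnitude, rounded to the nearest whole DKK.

T = 1 year.
Route A — deposit PLN, sell forward: 20,000,000 × 1.059600 × 1.6247 = DKK 34,430,642.40.
Route B — convert at spot, deposit DKK: 20,000,000 × 1.6382 × 1.081300 = DKK 35,427,713.20.
The quoted forward undervalues PLN, so borrow PLN, convert to DKK at spot, deposit the DKK at 8.13%, and buy PLN forward at 1.6247 to cover the loan.
The gap between the two covered legs is DKK 997,071.

DKK 997,071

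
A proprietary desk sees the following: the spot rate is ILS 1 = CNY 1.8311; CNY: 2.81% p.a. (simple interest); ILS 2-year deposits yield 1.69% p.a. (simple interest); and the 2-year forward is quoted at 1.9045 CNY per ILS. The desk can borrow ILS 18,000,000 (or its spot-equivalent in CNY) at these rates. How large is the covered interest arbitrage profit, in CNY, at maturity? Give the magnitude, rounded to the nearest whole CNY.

T = 2 years.
Route A — deposit ILS, sell forward: 18,000,000 × 1.033800 × 1.9045 = CNY 35,439,697.80.
Route B — convert at spot, deposit CNY: 18,000,000 × 1.8311 × 1.056200 = CNY 34,812,140.76.
The quoted forward overvalues ILS, so borrow CNY, buy ILS at spot, deposit the ILS at 1.69%, and sell the proceeds forward at 1.9045.
Arbitrage profit = |35,439,697.80 − 34,812,140.76| = CNY 627,557.

CNY 627,557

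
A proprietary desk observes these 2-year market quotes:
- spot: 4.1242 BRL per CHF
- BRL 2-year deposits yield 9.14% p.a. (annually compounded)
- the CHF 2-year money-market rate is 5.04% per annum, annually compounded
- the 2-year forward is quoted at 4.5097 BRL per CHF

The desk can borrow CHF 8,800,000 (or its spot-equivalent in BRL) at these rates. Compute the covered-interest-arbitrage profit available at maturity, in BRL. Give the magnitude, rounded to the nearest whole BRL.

T = 2 years.
Invest the CHF and cover forward: 8,800,000 × 1.10334016 × 4.5097 = BRL 43,786,451.45.
Convert at spot and invest in BRL: 8,800,000 × 4.1242 × 1.19115396 = BRL 43,230,503.02.
The quoted forward overvalues CHF, so borrow BRL, buy CHF at spot, deposit the CHF at 5.04%, and sell the proceeds forward at 4.5097.
Arbitrage profit = |43,786,451.45 − 43,230,503.02| = BRL 555,948.

BRL 555,948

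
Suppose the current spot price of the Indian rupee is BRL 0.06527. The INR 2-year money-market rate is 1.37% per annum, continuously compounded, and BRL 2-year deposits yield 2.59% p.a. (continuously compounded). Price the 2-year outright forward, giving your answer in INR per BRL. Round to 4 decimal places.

T = 2 years.
BRL accumulates by e^(0.0259×2) = 1.05316509.
INR growth factor: e^(0.0137×2) = 1.02777883.
So F = 0.06527 × 1.05316509 / 1.02777883 = 0.066882177 (BRL/INR).
Quoted the other way: 1/0.066882177 = 14.9517 INR per BRL.

14.9517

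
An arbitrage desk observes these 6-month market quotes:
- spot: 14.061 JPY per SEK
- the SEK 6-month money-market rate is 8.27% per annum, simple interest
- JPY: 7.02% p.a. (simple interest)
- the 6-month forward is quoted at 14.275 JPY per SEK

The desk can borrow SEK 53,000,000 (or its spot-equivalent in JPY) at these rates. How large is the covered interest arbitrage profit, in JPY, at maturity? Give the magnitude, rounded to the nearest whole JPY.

T = 6/12 years.
Keep in SEK, deliver into the forward: 53,000,000·1.041350·14.275 = JPY 787,859,376.25.
Swap to JPY now, deposit: 53,000,000·14.061·1.035100 = JPY 771,390,678.30.
The quoted forward overvalues SEK, so borrow JPY, buy SEK at spot, deposit the SEK at 8.27%, and sell the proceeds forward at 14.275.
The gap between the two covered legs is JPY 16,468,698.

JPY 16,468,698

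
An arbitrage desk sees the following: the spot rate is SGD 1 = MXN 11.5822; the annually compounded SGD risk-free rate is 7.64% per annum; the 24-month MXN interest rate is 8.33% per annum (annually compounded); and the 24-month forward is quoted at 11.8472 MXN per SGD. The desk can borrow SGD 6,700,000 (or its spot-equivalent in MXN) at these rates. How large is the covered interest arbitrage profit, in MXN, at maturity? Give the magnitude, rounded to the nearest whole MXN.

MXN 900,759

T = 2 years.
Route A — deposit SGD, sell forward: 6,700,000 × 1.15863696 × 11.8472 = MXN 91,968,245.41.
Route B — convert at spot, deposit MXN: 6,700,000 × 11.5822 × 1.17353889 = MXN 91,067,486.28.
The quoted forward overvalues SGD, so borrow MXN, buy SGD at spot, deposit the SGD at 7.64%, and sell the proceeds forward at 11.8472.
The gap between the two covered legs is MXN 900,759.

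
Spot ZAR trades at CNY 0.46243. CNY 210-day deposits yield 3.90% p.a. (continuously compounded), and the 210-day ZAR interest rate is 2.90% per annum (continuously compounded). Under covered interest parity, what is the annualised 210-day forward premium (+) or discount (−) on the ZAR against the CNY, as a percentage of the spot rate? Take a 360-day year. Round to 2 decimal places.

+1.00%

T = 210/360 years.
CIP forward (CNY per ZAR) = 0.46243 × 1.0230108/1.0170606 = 0.46513540.
(F − S)/S ÷ T = (0.46513540 − 0.46243)/0.46243/(210/360) = 0.010029 → 1.00%.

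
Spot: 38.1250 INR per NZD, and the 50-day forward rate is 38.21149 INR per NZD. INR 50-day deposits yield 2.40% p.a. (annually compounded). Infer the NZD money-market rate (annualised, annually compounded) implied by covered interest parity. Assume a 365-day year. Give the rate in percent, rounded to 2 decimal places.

T = 50/365 years.
F/S = 38.21149/38.125 = 1.0022686 = (growth of INR) / (growth of NZD).
The INR side grows by (1 + 0.0240)^(50/365) = 1.0032541.
Hence g_NZD = 1.0009833.
r = 1.0009833^(365/50) − 1 = 0.007200 → 0.72%.

0.72%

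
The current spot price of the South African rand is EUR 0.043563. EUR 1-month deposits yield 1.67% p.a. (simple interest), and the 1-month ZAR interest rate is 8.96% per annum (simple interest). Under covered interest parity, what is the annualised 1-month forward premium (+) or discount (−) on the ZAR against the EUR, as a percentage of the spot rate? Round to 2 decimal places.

-7.24%

T = 1/12 years.
CIP forward (EUR per ZAR) = 0.043563 × 1.0013917/1.0074667 = 0.043300316.
Annualised premium = (F − S)/S × (1/T) = (0.043300316 − 0.043563)/0.043563 ÷ (1/12) = -7.24%.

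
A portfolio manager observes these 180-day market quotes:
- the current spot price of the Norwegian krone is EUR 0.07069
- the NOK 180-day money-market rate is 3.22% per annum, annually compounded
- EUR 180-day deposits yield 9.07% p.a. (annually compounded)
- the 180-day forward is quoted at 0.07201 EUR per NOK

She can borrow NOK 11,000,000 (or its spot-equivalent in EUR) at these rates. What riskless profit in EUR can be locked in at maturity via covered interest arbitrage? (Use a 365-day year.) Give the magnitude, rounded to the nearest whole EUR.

EUR 7,018

T = 180/365 years.
Invest the NOK and cover forward: 11,000,000 × 1.01575193 × 0.07201 = EUR 804,587.26.
Convert at spot and invest in EUR: 11,000,000 × 0.07069 × 1.04374498 = EUR 811,605.66.
The quoted forward undervalues NOK, so borrow NOK, convert to EUR at spot, deposit the EUR at 9.07%, and buy NOK forward at 0.07201 to cover the loan.
Profit = 811,605.66 − 804,587.26 = EUR 7,018.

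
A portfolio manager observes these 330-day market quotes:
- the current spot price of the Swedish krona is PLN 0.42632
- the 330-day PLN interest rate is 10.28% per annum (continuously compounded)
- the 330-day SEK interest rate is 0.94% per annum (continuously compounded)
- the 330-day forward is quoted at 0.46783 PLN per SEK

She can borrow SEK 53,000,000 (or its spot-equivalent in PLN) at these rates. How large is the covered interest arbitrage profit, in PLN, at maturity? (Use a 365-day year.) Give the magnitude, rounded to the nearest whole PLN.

T = 330/365 years.
Invest the SEK and cover forward: 53,000,000 × 1.008534846 × 0.46783 = PLN 25,006,611.42.
Convert at spot and invest in PLN: 53,000,000 × 0.42632 × 1.0973985955 = PLN 24,795,677.37.
The quoted forward overvalues SEK, so borrow PLN, buy SEK at spot, deposit the SEK at 0.94%, and sell the proceeds forward at 0.46783.
Profit = 25,006,611.42 − 24,795,677.37 = PLN 210,934.

PLN 210,934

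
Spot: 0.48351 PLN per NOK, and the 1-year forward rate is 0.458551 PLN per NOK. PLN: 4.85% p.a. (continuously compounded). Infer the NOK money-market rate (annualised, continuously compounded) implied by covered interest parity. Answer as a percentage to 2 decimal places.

10.15%

T = 1 year.
CIP gives F = S · g_PLN/g_NOK, so g_PLN/g_NOK = 0.458551/0.48351 = 0.9483796.
PLN growth factor: e^(0.0485×1) = 1.0496954.
Hence g_NOK = 1.1068304.
r = ln(1.1068304)/1 = 0.101500 → 10.15%.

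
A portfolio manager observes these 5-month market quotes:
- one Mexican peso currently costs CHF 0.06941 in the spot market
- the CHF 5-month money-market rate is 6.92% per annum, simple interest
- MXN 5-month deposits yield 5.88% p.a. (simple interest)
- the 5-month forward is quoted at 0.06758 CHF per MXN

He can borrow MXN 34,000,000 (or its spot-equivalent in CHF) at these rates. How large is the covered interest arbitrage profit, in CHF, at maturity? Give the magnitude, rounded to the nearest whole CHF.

T = 5/12 years.
Keep in MXN, deliver into the forward: 34,000,000·1.024500·0.06758 = CHF 2,354,014.14.
Swap to CHF now, deposit: 34,000,000·0.06941·1.028833333 = CHF 2,427,984.94.
The quoted forward undervalues MXN, so borrow MXN, convert to CHF at spot, deposit the CHF at 6.92%, and buy MXN forward at 0.06758 to cover the loan.
Arbitrage profit = |2,354,014.14 − 2,427,984.94| = CHF 73,971.

CHF 73,971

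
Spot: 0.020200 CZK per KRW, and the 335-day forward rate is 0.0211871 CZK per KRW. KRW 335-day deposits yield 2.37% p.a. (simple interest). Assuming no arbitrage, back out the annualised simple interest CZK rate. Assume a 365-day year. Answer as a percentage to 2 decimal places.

7.81%

T = 335/365 years.
CIP gives F = S · g_CZK/g_KRW, so g_CZK/g_KRW = 0.0211871/0.0202 = 1.0488663.
KRW growth factor: 1 + 0.0237×335/365 = 1.0217521.
That pins the CZK growth at 1.0716813.
(1.0716813 − 1)/T = 0.078101, i.e. 7.81%.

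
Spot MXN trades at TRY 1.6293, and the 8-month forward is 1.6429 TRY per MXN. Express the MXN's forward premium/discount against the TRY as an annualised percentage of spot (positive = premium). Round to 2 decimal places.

+1.25%

T = 8/12 years.
Period premium: (1.6429 − 1.6293)/1.6293 = 0.0083471.
Per annum: 0.0083471 / (8/12) = 0.012521 = 1.25%.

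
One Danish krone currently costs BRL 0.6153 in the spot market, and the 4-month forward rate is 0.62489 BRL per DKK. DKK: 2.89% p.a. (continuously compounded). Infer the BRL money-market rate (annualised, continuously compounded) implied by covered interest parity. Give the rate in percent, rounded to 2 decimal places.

7.53%

T = 4/12 years.
F/S = 0.62489/0.6153 = 1.0155859 = (growth of BRL) / (growth of DKK).
DKK growth factor: e^(0.0289×4/12) = 1.0096799.
That pins the BRL growth at 1.0254167.
Take logs: ln 1.0254167 / (4/12) = 0.075297, so 7.53%.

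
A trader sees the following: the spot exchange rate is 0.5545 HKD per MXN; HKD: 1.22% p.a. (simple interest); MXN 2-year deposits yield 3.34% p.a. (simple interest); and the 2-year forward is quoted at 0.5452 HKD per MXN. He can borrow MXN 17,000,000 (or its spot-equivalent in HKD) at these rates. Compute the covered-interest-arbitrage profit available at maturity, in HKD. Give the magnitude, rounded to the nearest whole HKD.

T = 2 years.
Route A — deposit MXN, sell forward: 17,000,000 × 1.066800 × 0.5452 = HKD 9,887,529.12.
Route B — convert at spot, deposit HKD: 17,000,000 × 0.5545 × 1.024400 = HKD 9,656,506.60.
The quoted forward overvalues MXN, so borrow HKD, buy MXN at spot, deposit the MXN at 3.34%, and sell the proceeds forward at 0.5452.
Arbitrage profit = |9,887,529.12 − 9,656,506.60| = HKD 231,023.

HKD 231,023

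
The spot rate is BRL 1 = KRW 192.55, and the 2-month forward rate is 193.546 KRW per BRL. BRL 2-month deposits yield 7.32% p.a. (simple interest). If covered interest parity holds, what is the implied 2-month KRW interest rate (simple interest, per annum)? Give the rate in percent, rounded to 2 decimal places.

T = 2/12 years.
By CIP, F/S equals the KRW-to-BRL growth ratio: 193.546/192.55 = 1.0051727.
The BRL side grows by 1 + 0.0732×2/12 = 1.012200.
Hence g_KRW = 1.0174358.
r = (1.0174358 − 1)/(2/12) = 0.104615 → 10.46%.

10.46%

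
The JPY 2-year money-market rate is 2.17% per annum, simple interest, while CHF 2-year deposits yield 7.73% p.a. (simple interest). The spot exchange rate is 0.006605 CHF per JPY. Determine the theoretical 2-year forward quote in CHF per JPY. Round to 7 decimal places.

T = 2 years.
CHF accumulates by 1 + 0.0773×2 = 1.154600.
JPY accumulates by 1 + 0.0217×2 = 1.043400.
So F = 0.006605 × 1.154600 / 1.043400 = 0.007308926 (CHF/JPY).

0.0073089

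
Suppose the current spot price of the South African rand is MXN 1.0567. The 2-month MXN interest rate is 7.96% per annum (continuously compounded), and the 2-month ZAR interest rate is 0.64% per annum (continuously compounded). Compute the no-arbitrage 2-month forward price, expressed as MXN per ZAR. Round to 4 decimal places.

T = 2/12 years.
MXN accumulates by e^(0.0796×2/12) = 1.0133551.
ZAR accumulates by e^(0.0064×2/12) = 1.0010672.
CIP: F = S · (grow MXN)/(grow ZAR) = 1.0567 × 1.0133551/1.0010672 = 1.069671 MXN per ZAR.

1.0697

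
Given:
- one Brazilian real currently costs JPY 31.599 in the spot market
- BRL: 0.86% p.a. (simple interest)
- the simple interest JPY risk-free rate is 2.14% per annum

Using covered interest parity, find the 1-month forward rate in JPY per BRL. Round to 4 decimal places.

31.6327

T = 1/12 years.
Growth of 1 JPY over T: 1 + 0.0214×1/12 = 1.00178333.
BRL accumulates by 1 + 0.0086×1/12 = 1.00071667.
CIP: F = S · (grow JPY)/(grow BRL) = 31.599 × 1.00178333/1.00071667 = 31.632681 JPY per BRL.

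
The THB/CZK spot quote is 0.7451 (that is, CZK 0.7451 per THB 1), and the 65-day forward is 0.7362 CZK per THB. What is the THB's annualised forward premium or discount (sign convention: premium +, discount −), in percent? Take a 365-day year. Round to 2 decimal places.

T = 65/365 years.
THB trades forward at -1.19447% vs spot over the period.
×(1/T) gives -6.71% p.a.

-6.71%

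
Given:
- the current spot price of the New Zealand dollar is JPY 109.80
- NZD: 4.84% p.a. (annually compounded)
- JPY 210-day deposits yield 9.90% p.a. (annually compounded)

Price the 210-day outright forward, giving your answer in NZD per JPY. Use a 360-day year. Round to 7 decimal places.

0.0088605

T = 210/360 years.
Growth of 1 JPY over T: (1 + 0.0990)^(210/360) = 1.0566115.
NZD growth factor: (1 + 0.0484)^(210/360) = 1.027955.
Forward (JPY per NZD) = 109.8 × 1.0566115 / 1.027955 = 112.8609.
Invert for NZD per JPY: 1 / 112.8609 = 0.0088605.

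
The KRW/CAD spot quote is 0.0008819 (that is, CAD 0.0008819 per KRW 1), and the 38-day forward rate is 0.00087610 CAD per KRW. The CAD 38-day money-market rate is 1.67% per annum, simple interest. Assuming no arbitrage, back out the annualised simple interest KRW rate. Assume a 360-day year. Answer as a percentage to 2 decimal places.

7.95%

T = 38/360 years.
CIP gives F = S · g_CAD/g_KRW, so g_CAD/g_KRW = 0.0008761/0.0008819 = 0.9934233.
The CAD side grows by 1 + 0.0167×38/360 = 1.0017628.
That pins the KRW growth at 1.0083947.
(1.0083947 − 1)/T = 0.079529, i.e. 7.95%.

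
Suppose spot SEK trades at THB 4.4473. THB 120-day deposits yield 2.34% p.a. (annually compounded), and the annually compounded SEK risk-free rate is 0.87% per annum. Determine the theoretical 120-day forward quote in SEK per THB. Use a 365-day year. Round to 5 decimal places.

T = 120/365 years.
Growth of 1 THB over T: (1 + 0.0234)^(120/365) = 1.0076335.
Growth of 1 SEK over T: (1 + 0.0087)^(120/365) = 1.002852.
Forward (THB per SEK) = 4.4473 × 1.0076335 / 1.002852 = 4.468504.
Quoted the other way: 1/4.468504 = 0.22379 SEK per THB.

0.22379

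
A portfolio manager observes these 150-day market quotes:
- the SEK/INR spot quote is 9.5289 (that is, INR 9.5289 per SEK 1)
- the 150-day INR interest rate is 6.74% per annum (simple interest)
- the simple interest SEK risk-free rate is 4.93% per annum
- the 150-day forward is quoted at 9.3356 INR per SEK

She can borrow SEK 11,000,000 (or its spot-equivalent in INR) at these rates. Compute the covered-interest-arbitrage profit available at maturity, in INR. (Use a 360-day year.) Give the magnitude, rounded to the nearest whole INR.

INR 2,960,479

T = 150/360 years.
Route A — deposit SEK, sell forward: 11,000,000 × 1.02054166667 × 9.3356 = INR 104,801,056.62.
Route B — convert at spot, deposit INR: 11,000,000 × 9.5289 × 1.02808333333 = INR 107,761,536.02.
The quoted forward undervalues SEK, so borrow SEK, convert to INR at spot, deposit the INR at 6.74%, and buy SEK forward at 9.3356 to cover the loan.
Profit = 107,761,536.02 − 104,801,056.62 = INR 2,960,479.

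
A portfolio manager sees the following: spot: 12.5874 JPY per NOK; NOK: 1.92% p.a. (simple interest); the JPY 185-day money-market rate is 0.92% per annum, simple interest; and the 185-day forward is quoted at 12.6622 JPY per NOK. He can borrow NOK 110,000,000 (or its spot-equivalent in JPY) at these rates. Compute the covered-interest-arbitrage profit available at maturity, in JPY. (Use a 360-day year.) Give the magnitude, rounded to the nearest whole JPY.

JPY 15,424,560

T = 185/360 years.
Keep in NOK, deliver into the forward: 110,000,000·1.009866666667·12.6622 = JPY 1,406,584,707.73.
Swap to JPY now, deposit: 110,000,000·12.5874·1.004727777778 = JPY 1,391,160,147.30.
The quoted forward overvalues NOK, so borrow JPY, buy NOK at spot, deposit the NOK at 1.92%, and sell the proceeds forward at 12.6622.
Profit = 1,406,584,707.73 − 1,391,160,147.30 = JPY 15,424,560.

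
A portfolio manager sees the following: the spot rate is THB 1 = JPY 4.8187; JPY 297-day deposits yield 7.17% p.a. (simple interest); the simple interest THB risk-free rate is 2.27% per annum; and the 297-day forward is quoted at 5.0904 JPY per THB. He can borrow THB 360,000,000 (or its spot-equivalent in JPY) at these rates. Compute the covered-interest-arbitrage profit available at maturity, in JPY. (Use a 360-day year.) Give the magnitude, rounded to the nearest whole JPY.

T = 297/360 years.
Route A — deposit THB, sell forward: 360,000,000 × 1.0187275 × 5.0904 = JPY 1,866,862,967.76.
Route B — convert at spot, deposit JPY: 360,000,000 × 4.8187 × 1.0591525 = JPY 1,837,345,734.63.
The quoted forward overvalues THB, so borrow JPY, buy THB at spot, deposit the THB at 2.27%, and sell the proceeds forward at 5.0904.
Profit = 1,866,862,967.76 − 1,837,345,734.63 = JPY 29,517,233.

JPY 29,517,233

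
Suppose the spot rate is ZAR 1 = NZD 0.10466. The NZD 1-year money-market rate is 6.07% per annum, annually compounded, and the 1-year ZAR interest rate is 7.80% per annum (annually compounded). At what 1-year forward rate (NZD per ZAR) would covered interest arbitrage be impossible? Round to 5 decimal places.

T = 1 year.
NZD growth factor: (1 + 0.0607)^1 = 1.060700.
ZAR accumulates by (1 + 0.0780)^1 = 1.078000.
Forward (NZD per ZAR) = 0.10466 × 1.060700 / 1.078000 = 0.1029804.

0.10298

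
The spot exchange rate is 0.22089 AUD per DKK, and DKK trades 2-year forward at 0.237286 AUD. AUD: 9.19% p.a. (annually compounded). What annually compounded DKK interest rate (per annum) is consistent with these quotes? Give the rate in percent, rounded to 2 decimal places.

T = 2 years.
By CIP, F/S equals the AUD-to-DKK growth ratio: 0.237286/0.22089 = 1.0742270.
AUD growth factor: (1 + 0.0919)^2 = 1.1922456.
So the DKK growth factor = 1.1098637.
r = 1.1098637^(1/2) − 1 = 0.053501 → 5.35%.

5.35%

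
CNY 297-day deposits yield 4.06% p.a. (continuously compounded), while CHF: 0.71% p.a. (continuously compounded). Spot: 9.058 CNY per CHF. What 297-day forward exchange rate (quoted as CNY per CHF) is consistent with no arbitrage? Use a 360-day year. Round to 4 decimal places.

9.3118

T = 297/360 years.
CNY growth factor: e^(0.0406×297/360) = 1.0340623.
CHF growth factor: e^(0.0071×297/360) = 1.0058747.
So F = 9.058 × 1.0340623 / 1.0058747 = 9.311832 (CNY/CHF).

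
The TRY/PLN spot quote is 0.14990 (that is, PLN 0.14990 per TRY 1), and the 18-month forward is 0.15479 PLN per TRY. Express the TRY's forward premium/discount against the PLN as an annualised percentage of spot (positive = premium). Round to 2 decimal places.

T = 18/12 years.
TRY trades forward at +3.26217% vs spot over the period.
Annualise by dividing by T: 0.0326217 / (18/12) = 0.021748 → 2.17%.

+2.17%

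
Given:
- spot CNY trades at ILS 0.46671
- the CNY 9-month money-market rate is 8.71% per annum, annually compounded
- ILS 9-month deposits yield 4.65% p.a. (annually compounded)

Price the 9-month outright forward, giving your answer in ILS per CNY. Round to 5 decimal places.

T = 9/12 years.
ILS accumulates by (1 + 0.0465)^(9/12) = 1.0346761.
Growth of 1 CNY over T: (1 + 0.0871)^(9/12) = 1.0646384.
Forward (ILS per CNY) = 0.46671 × 1.0346761 / 1.0646384 = 0.4535753.

0.45358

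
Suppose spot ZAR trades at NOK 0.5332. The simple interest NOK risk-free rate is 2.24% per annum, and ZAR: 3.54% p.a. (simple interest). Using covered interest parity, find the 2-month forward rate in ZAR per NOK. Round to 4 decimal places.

1.8795

T = 2/12 years.
Growth of 1 NOK over T: 1 + 0.0224×2/12 = 1.0037333.
ZAR growth factor: 1 + 0.0354×2/12 = 1.005900.
So F = 0.5332 × 1.0037333 / 1.005900 = 0.5320515 (NOK/ZAR).
Invert for ZAR per NOK: 1 / 0.5320515 = 1.8795.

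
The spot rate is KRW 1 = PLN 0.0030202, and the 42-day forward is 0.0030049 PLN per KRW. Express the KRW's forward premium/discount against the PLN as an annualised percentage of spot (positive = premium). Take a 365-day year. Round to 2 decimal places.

T = 42/365 years.
KRW trades forward at -0.50659% vs spot over the period.
Annualise by dividing by T: -0.0050659 / (42/365) = -0.044025 → -4.40%.

-4.40%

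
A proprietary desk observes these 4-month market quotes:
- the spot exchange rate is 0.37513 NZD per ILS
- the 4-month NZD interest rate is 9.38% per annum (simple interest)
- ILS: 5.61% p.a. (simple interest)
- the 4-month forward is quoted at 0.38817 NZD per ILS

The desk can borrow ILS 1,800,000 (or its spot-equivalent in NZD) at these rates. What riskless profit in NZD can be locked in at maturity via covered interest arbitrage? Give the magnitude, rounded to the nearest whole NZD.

NZD 15,425

T = 4/12 years.
Invest the ILS and cover forward: 1,800,000 × 1.018700 × 0.38817 = NZD 711,771.80.
Convert at spot and invest in NZD: 1,800,000 × 0.37513 × 1.03126667 = NZD 696,346.32.
The quoted forward overvalues ILS, so borrow NZD, buy ILS at spot, deposit the ILS at 5.61%, and sell the proceeds forward at 0.38817.
Profit = 711,771.80 − 696,346.32 = NZD 15,425.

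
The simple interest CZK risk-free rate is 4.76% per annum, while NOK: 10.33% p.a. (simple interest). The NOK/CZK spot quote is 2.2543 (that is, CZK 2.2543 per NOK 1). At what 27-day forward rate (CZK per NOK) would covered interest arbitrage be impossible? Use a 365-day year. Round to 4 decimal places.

T = 27/365 years.
CZK accumulates by 1 + 0.0476×27/365 = 1.0035211.
NOK accumulates by 1 + 0.1033×27/365 = 1.0076414.
CIP: F = S · (grow CZK)/(grow NOK) = 2.2543 × 1.0035211/1.0076414 = 2.245082 CZK per NOK.

2.2451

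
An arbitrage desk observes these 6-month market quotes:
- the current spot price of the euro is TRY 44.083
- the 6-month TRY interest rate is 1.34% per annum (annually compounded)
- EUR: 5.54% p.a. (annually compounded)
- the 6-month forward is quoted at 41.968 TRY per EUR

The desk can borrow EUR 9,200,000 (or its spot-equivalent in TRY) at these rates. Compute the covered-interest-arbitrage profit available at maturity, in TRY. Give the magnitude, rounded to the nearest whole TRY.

TRY 11,615,270

T = 6/12 years.
Invest the EUR and cover forward: 9,200,000 × 1.02732662771 × 41.968 = TRY 396,656,563.99.
Convert at spot and invest in TRY: 9,200,000 × 44.083 × 1.00667770413 = TRY 408,271,833.73.
The quoted forward undervalues EUR, so borrow EUR, convert to TRY at spot, deposit the TRY at 1.34%, and buy EUR forward at 41.968 to cover the loan.
Profit = 408,271,833.73 − 396,656,563.99 = TRY 11,615,270.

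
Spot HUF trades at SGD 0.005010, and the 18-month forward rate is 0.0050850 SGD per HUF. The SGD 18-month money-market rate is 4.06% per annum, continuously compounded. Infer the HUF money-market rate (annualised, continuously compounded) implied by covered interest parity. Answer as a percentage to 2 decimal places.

3.07%

T = 18/12 years.
CIP gives F = S · g_SGD/g_HUF, so g_SGD/g_HUF = 0.005085/0.00501 = 1.0149701.
The SGD side grows by e^(0.0406×18/12) = 1.0627926.
So the HUF growth factor = 1.0471172.
r = ln(1.0471172)/(18/12) = 0.030694 → 3.07%.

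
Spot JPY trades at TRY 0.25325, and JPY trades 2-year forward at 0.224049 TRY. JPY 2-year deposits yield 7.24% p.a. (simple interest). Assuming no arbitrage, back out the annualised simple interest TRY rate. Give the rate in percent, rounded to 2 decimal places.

T = 2 years.
F/S = 0.224049/0.25325 = 0.8846950 = (growth of TRY) / (growth of JPY).
JPY growth factor: 1 + 0.0724×2 = 1.144800.
Hence g_TRY = 1.0127988.
(1.0127988 − 1)/T = 0.006399, i.e. 0.64%.

0.64%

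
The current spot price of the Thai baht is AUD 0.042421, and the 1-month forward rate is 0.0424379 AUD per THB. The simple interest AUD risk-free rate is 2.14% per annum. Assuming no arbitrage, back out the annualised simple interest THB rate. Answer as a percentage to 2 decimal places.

1.66%

T = 1/12 years.
F/S = 0.0424379/0.042421 = 1.0003984 = (growth of AUD) / (growth of THB).
AUD growth factor: 1 + 0.0214×1/12 = 1.0017833.
So the THB growth factor = 1.0013843.
(1.0013843 − 1)/T = 0.016612, i.e. 1.66%.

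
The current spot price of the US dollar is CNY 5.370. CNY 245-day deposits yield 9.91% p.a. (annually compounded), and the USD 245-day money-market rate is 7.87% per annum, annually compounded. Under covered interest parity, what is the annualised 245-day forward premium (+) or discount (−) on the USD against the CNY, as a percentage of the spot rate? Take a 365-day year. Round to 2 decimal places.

T = 245/365 years.
F = S · g_CNY/g_USD = 5.37 × 1.0654805/1.0521654 = 5.437957.
Annualised premium = (F − S)/S × (1/T) = (5.437957 − 5.37)/5.37 ÷ (245/365) = 1.89%.

+1.89%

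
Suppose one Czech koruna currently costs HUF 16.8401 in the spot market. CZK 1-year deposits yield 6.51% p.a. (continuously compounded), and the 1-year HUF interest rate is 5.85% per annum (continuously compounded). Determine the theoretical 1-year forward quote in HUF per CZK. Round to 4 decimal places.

T = 1 year.
HUF accumulates by e^(0.0585×1) = 1.06024499.
CZK accumulates by e^(0.0651×1) = 1.06726575.
So F = 16.8401 × 1.06024499 / 1.06726575 = 16.729321 (HUF/CZK).

16.7293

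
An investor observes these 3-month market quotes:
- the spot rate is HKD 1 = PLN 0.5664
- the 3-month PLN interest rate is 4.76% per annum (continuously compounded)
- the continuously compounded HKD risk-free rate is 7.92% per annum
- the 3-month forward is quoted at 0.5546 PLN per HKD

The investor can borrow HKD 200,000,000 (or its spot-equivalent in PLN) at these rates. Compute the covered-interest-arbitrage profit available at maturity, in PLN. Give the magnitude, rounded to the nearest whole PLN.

PLN 1,497,982

T = 3/12 years.
Invest the HKD and cover forward: 200,000,000 × 1.01999732016 × 0.5546 = PLN 113,138,102.75.
Convert at spot and invest in PLN: 200,000,000 × 0.5664 × 1.0119710867 = PLN 114,636,084.70.
The quoted forward undervalues HKD, so borrow HKD, convert to PLN at spot, deposit the PLN at 4.76%, and buy HKD forward at 0.5546 to cover the loan.
Profit = 114,636,084.70 − 113,138,102.75 = PLN 1,497,982.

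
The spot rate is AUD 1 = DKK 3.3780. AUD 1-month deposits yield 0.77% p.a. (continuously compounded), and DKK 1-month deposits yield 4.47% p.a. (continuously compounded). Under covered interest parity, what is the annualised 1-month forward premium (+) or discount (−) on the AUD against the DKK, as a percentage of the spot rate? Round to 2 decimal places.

+3.71%

T = 1/12 years.
No-arbitrage forward: 3.378 × 1.0037319 / 1.0006419 = 3.3884313 DKK/AUD.
Annualised premium = (F − S)/S × (1/T) = (3.3884313 − 3.378)/3.378 ÷ (1/12) = 3.71%.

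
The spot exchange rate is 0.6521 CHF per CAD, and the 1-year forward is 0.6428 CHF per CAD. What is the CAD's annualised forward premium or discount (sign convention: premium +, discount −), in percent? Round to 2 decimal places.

T = 1 year.
(F − S)/S = (0.6428 − 0.6521)/0.6521 = -0.0142616.
×(1/T) gives -1.43% p.a.

-1.43%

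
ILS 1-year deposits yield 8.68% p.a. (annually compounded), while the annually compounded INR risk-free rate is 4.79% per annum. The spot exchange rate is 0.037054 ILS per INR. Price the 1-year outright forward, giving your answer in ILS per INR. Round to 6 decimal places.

T = 1 year.
ILS accumulates by (1 + 0.0868)^1 = 1.086800.
INR accumulates by (1 + 0.0479)^1 = 1.047900.
Forward (ILS per INR) = 0.037054 × 1.086800 / 1.047900 = 0.03842951.

0.038430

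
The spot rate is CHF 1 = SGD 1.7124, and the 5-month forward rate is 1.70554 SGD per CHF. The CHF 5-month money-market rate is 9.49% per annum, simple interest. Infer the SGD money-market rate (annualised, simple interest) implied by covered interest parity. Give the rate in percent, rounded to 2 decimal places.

T = 5/12 years.
F/S = 1.70554/1.7124 = 0.9959939 = (growth of SGD) / (growth of CHF).
CHF growth factor: 1 + 0.0949×5/12 = 1.0395417.
That pins the SGD growth at 1.0353772.
(1.0353772 − 1)/T = 0.084905, i.e. 8.49%.

8.49%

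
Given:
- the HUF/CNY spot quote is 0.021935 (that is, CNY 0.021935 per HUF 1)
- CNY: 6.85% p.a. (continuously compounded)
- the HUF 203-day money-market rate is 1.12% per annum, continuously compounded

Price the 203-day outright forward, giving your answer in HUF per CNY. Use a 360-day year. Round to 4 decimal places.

T = 203/360 years.
CNY growth factor: e^(0.0685×203/360) = 1.03938209.
HUF accumulates by e^(0.0112×203/360) = 1.00633554.
CIP: F = S · (grow CNY)/(grow HUF) = 0.021935 × 1.03938209/1.00633554 = 0.022655313 CNY per HUF.
Invert for HUF per CNY: 1 / 0.022655313 = 44.1398.

44.1398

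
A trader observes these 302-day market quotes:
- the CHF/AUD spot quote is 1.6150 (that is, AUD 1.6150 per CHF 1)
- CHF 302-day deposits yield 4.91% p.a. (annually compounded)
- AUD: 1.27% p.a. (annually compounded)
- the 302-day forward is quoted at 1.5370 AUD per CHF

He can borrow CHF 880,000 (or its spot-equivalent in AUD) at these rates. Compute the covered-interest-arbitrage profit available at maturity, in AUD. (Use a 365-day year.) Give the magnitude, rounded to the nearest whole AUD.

T = 302/365 years.
Invest the CHF and cover forward: 880,000 × 1.040456279 × 1.5370 = AUD 1,407,279.54.
Convert at spot and invest in AUD: 880,000 × 1.6150 × 1.010496485 = AUD 1,436,117.60.
The quoted forward undervalues CHF, so borrow CHF, convert to AUD at spot, deposit the AUD at 1.27%, and buy CHF forward at 1.5370 to cover the loan.
Arbitrage profit = |1,407,279.54 − 1,436,117.60| = AUD 28,838.

AUD 28,838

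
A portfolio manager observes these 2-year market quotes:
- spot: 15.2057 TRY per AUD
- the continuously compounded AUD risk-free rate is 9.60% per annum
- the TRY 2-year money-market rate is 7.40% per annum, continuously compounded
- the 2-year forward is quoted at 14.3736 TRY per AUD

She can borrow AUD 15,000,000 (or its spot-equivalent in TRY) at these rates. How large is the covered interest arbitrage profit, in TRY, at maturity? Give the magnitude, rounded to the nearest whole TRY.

TRY 3,227,069

T = 2 years.
Keep in AUD, deliver into the forward: 15,000,000·1.21167051696·14.3736 = TRY 261,241,010.14.
Swap to TRY now, deposit: 15,000,000·15.2057·1.15951289636 = TRY 264,468,078.72.
The quoted forward undervalues AUD, so borrow AUD, convert to TRY at spot, deposit the TRY at 7.40%, and buy AUD forward at 14.3736 to cover the loan.
Arbitrage profit = |261,241,010.14 − 264,468,078.72| = TRY 3,227,069.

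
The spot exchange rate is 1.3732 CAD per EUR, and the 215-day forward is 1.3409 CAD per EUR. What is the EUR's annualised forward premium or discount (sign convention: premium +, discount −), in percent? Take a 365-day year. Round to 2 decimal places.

-3.99%

T = 215/365 years.
Period premium: (1.3409 − 1.3732)/1.3732 = -0.0235217.
Annualise by dividing by T: -0.0235217 / (215/365) = -0.039932 → -3.99%.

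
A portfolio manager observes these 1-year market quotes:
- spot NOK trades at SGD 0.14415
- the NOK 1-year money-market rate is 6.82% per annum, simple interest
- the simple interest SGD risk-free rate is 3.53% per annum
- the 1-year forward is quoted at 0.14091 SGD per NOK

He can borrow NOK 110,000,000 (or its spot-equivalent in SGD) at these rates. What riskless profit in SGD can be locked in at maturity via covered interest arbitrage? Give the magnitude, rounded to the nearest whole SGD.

T = 1 year.
Route A — deposit NOK, sell forward: 110,000,000 × 1.068200 × 0.14091 = SGD 16,557,206.82.
Route B — convert at spot, deposit SGD: 110,000,000 × 0.14415 × 1.035300 = SGD 16,416,234.45.
The quoted forward overvalues NOK, so borrow SGD, buy NOK at spot, deposit the NOK at 6.82%, and sell the proceeds forward at 0.14091.
Arbitrage profit = |16,557,206.82 − 16,416,234.45| = SGD 140,972.

SGD 140,972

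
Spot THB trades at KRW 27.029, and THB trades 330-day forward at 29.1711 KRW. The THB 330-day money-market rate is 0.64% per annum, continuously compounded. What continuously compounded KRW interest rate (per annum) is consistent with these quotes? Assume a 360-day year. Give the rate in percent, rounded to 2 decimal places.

T = 330/360 years.
CIP gives F = S · g_KRW/g_THB, so g_KRW/g_THB = 29.1711/27.029 = 1.0792519.
The THB side grows by e^(0.0064×330/360) = 1.0058839.
That pins the KRW growth at 1.0856021.
r = ln(1.0856021)/(330/360) = 0.089602 → 8.96%.

8.96%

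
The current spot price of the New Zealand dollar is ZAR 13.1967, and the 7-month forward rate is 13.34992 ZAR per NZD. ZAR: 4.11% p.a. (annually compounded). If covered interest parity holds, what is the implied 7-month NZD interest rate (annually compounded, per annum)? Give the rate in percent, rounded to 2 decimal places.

T = 7/12 years.
CIP gives F = S · g_ZAR/g_NZD, so g_ZAR/g_NZD = 13.34992/13.1967 = 1.0116105.
ZAR growth factor: (1 + 0.0411)^(7/12) = 1.0237736.
So the NZD growth factor = 1.0120235.
r = 1.0120235^(12/7) − 1 = 0.020700 → 2.07%.

2.07%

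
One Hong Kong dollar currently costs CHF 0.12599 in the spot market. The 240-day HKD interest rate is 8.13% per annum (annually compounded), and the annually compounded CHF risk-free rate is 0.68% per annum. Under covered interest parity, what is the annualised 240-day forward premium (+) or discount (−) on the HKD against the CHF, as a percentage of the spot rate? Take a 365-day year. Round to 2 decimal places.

T = 240/365 years.
CIP forward (CHF per HKD) = 0.12599 × 1.004466/1.0527392 = 0.12021275.
(F − S)/S ÷ T = (0.12021275 − 0.12599)/0.12599/(240/365) = -0.069738 → -6.97%.

-6.97%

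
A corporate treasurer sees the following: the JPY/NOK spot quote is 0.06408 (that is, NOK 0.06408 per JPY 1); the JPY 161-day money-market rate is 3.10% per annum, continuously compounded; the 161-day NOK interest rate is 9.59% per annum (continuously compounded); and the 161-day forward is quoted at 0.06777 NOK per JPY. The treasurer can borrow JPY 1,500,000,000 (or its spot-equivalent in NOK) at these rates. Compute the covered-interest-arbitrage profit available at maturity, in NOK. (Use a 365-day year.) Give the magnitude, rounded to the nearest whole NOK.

NOK 2,781,370

T = 161/365 years.
Keep in JPY, deliver into the forward: 1,500,000,000·1.01376788895·0.06777 = NOK 103,054,574.75.
Swap to NOK now, deposit: 1,500,000,000·0.06408·1.04320853727 = NOK 100,273,204.60.
The quoted forward overvalues JPY, so borrow NOK, buy JPY at spot, deposit the JPY at 3.10%, and sell the proceeds forward at 0.06777.
Arbitrage profit = |103,054,574.75 − 100,273,204.60| = NOK 2,781,370.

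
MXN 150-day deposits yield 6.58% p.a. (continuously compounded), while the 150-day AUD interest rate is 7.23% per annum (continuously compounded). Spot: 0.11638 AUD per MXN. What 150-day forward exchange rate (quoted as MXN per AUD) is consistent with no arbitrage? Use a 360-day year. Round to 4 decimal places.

8.5693

T = 150/360 years.
Growth of 1 AUD over T: e^(0.0723×150/360) = 1.0305833.
MXN growth factor: e^(0.0658×150/360) = 1.027796.
Forward (AUD per MXN) = 0.11638 × 1.0305833 / 1.027796 = 0.1166956.
Quoted the other way: 1/0.1166956 = 8.5693 MXN per AUD.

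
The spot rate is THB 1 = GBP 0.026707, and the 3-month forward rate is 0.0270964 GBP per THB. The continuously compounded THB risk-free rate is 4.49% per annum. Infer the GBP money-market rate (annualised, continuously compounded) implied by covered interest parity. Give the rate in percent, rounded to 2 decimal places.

T = 3/12 years.
By CIP, F/S equals the GBP-to-THB growth ratio: 0.0270964/0.026707 = 1.0145804.
THB growth factor: e^(0.0449×3/12) = 1.0112882.
That pins the GBP growth at 1.0260332.
r = ln(1.0260332)/(3/12) = 0.102800 → 10.28%.

10.28%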